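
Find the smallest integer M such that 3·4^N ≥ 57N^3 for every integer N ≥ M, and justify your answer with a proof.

At N = 6: 12288 < 12312, so the inequality fails and M ≥ 7. We prove 3·4^N ≥ 57N^3 for all N ≥ 7.
Base step (N = 7): 3·4^N = 49152 and 57N^3 = 19551, so 49152 ≥ 19551.
For the inductive step, assume it holds for an arbitrary j ≥ 7, so 3·4^j ≥ 57j^3.
Then 3·4^(j + 1) = 4·(3·4^j) ≥ 4·(57j^3).
Also, for j ≥ 7 we have 4·(57j^3) ≥ 57(j+1)^3, since 4 ≥ (1 + 1/j)^3 for all j ≥ 7.
Combining, 3·4^(j + 1) ≥ 57(j+1)^3.
This completes the induction.
Hence the smallest such M is 7.

M = 7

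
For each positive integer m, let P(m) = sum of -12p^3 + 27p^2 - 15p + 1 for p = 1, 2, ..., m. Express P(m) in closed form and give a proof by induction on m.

We claim P(m) = -m(3m^3 - 3m^2 - 3m + 2) for all m ≥ 1.
Base step (m = 1): P(1) = 1, and the closed form gives 1. They agree.
Suppose the result is true for m = p, so P(p) = p(-3p^3 + 3p^2 + 3p - 2).
Then P(p+1) = P(p) + (-12p^3 - 9p^2 + 3p + 1) = (p(-3p^3 + 3p^2 + 3p - 2)) + (-12p^3 - 9p^2 + 3p + 1).
Simplifying, P(p+1) = -(p + 1)(3p^3 + 6p^2 - 1) = -(p+1)(3(p+1)^3 - 3(p+1)^2 - 3(p+1) + 2),
which is the closed form with m = p+1.
This completes the induction.

P(m) = -m(3m^3 - 3m^2 - 3m + 2)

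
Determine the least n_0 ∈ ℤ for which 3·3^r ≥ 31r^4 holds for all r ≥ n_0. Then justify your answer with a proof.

n_0 = 11

At r = 10: 177147 < 310000, so the inequality fails and n_0 ≥ 11. We prove 3·3^r ≥ 31r^4 for all r ≥ 11.
Base case (r = 11): 3·3^r = 531441 and 31r^4 = 453871, so 531441 ≥ 453871.
Inductive step: assume the claim holds for r = i, so 3·3^i ≥ 31i^4.
Then 3·3^(i + 1) = 3·(3·3^i) ≥ 3·(31i^4).
Also, for i ≥ 11 we have 3·(31i^4) ≥ 31(i+1)^4, since 3 ≥ (1 + 1/i)^4 for all i ≥ 11.
Combining, 3·3^(i + 1) ≥ 31(i+1)^4.
This completes the induction.
Hence the smallest such n_0 is 11.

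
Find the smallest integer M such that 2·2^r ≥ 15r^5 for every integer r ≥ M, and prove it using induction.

M = 27

At r = 26: 134217728 < 178220640, so the inequality fails and M ≥ 27. We prove 2·2^r ≥ 15r^5 for all r ≥ 27.
Base case (r = 27): 2·2^r = 268435456 and 15r^5 = 215233605, so 268435456 ≥ 215233605.
Inductive step: suppose the statement holds for some j ≥ 27, so 2·2^j ≥ 15j^5.
Then 2·2^(j + 1) = 2·(2·2^j) ≥ 2·(15j^5).
Also, for j ≥ 27 we have 2·(15j^5) ≥ 15(j+1)^5, since 2 ≥ (1 + 1/j)^5 for all j ≥ 27.
Combining, 2·2^(j + 1) ≥ 15(j+1)^5.
By the principle of mathematical induction, the result holds for all r ≥ 27.
Hence the smallest such M is 27.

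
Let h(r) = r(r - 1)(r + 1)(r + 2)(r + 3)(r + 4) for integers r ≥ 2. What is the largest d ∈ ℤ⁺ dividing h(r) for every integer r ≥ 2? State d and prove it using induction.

Computing the first values: h(2) = 720 and h(3) = 5040; gcd(720, 5040) = 720, so d ≤ 720.
We prove 720 | r(r - 1)(r + 1)(r + 2)(r + 3)(r + 4) for all r ≥ 2 by induction on r.
Base case (r = 2): h(2) = 720 = 720·(1), so 720 | h(2).
For the inductive step, assume it holds for an arbitrary m ≥ 2, i.e. 720 | h(m). Then
h(m+1) − h(m) = m·(m+1)·(m+2)·(m+3)·(m+4)·(m+5) − (m-1)·m·(m+1)·(m+2)·(m+3)·(m+4) = m·(m+1)·(m+2)·(m+3)·(m+4)·[(m+5) − (m-1)] = 6·m·(m+1)·(m+2)·(m+3)·(m+4). The product of 5 consecutive integers is divisible by (5)! = 120, so h(m+1) − h(m) is divisible by 6·120 = 720. By the inductive hypothesis 720 | h(m), hence 720 | h(m+1).
By induction, the statement is established for all r ≥ 2.
Therefore the largest such d is 720.

d = 720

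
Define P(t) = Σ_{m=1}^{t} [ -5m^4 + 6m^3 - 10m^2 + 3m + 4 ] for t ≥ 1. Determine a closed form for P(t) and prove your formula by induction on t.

P(t) = -t(t^4 + t^3 + 2t^2 + 2t - 4)

We claim P(t) = -t(t^4 + t^3 + 2t^2 + 2t - 4) for all t ≥ 1.
When t = 1: P(1) = -2, and the closed form gives -2. They agree.
Inductive step: suppose the statement holds for some m ≥ 1, so P(m) = m(-m^4 - m^3 - 2m^2 - 2m + 4).
Then P(m+1) = P(m) + (-5m^4 - 14m^3 - 22m^2 - 19m - 2) = (m(-m^4 - m^3 - 2m^2 - 2m + 4)) + (-5m^4 - 14m^3 - 22m^2 - 19m - 2).
Simplifying, P(m+1) = -(m + 1)(m^4 + 5m^3 + 11m^2 + 13m + 2) = -(m+1)((m+1)^4 + (m+1)^3 + 2(m+1)^2 + 2(m+1) - 4),
which is the closed form with t = m+1.
By the principle of mathematical induction, the result holds for all t ≥ 1.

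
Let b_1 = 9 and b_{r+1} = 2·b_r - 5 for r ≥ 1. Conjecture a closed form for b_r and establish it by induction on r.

b_r = 2^(r + 1) + 5

Computing the first terms: b_1 = 9, b_2 = 13, b_3 = 21. This suggests b_r = 2^(r + 1) + 5.
Base step (r = 1): the formula gives 9 = 9 = b_1.
Inductive step: suppose the statement holds for some i ≥ 1, so b_i = 2^(i + 1) + 5.
Then b_{i+1} = 2·b_i - 5 = 2·(2^(i + 1) + 5) - 5 = 2^(i + 2) + 5 = 2^((i+1) + 1) + 5,
which is the claimed formula at r = i+1.
Hence, by induction on r, the claim holds for every r ≥ 1.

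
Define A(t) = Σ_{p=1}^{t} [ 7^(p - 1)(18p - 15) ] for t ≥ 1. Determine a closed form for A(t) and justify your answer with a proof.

A(t) = 3·7^t(t - 1) + 3

We claim A(t) = 3·7^t(t - 1) + 3 for all t ≥ 1.
Base step (t = 1): A(1) = 3, and the closed form gives 3. They agree.
For the inductive step, assume it holds for an arbitrary p ≥ 1, so A(p) = 3·7^p(p - 1) + 3.
Then A(p+1) = A(p) + (7^p(18p + 3)) = (3·7^p(p - 1) + 3) + (7^p(18p + 3)).
Simplifying, A(p+1) = 21·7^p·p + 3 = 3·7^(p+1)((p+1) - 1) + 3,
which is the closed form with t = p+1.
Hence, by induction on t, the claim holds for every t ≥ 1.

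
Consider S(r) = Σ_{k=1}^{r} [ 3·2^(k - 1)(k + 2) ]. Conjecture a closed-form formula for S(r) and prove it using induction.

S(r) = 3·2^r(r + 1) - 3

We claim S(r) = 3·2^r(r + 1) - 3 for all r ≥ 1.
When r = 1: S(1) = 9, and the closed form gives 9. They agree.
Suppose the result is true for r = k, so S(k) = 3·2^k(k + 1) - 3.
Then S(k+1) = S(k) + (3·2^k(k + 3)) = (3·2^k(k + 1) - 3) + (3·2^k(k + 3)).
Simplifying, S(k+1) = 6·2^k·k + 12·2^k - 3 = 3·2^(k+1)((k+1) + 1) - 3,
which is the closed form with r = k+1.
Hence, by induction on r, the claim holds for every r ≥ 1.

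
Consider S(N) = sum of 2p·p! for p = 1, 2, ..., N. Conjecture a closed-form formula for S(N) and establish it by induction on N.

S(N) = (2N + 2)N! - 2

We claim S(N) = (2N + 2)N! - 2 for all N ≥ 1.
When N = 1: S(1) = 2, and the closed form gives 2. They agree.
Suppose the result is true for N = p, so S(p) = (2p + 2)p! - 2.
Then S(p+1) = S(p) + (2(p + 1)(p + 1)!) = ((2p + 2)p! - 2) + (2(p + 1)(p + 1)!).
Simplifying, S(p+1) = (2(p+1) + 2)(p+1)! - 2,
which is the closed form with N = p+1.
Hence, by induction on N, the claim holds for every N ≥ 1.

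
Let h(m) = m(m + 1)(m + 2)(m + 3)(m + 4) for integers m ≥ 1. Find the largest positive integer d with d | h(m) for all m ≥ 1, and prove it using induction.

Computing the first values: h(1) = 120 and h(2) = 720; gcd(120, 720) = 120, so d ≤ 120.
We prove 120 | m(m + 1)(m + 2)(m + 3)(m + 4) for all m ≥ 1 by induction on m.
Base case (m = 1): h(1) = 120 = 120·(1), so 120 | h(1).
Suppose the result is true for m = j, i.e. 120 | h(j). Then
h(j+1) − h(j) = (j+1)·(j+2)·(j+3)·(j+4)·(j+5) − j·(j+1)·(j+2)·(j+3)·(j+4) = (j+1)·(j+2)·(j+3)·(j+4)·[(j+5) − j] = 5·(j+1)·(j+2)·(j+3)·(j+4). The product of 4 consecutive integers is divisible by (4)! = 24, so h(j+1) − h(j) is divisible by 5·24 = 120. By the inductive hypothesis 120 | h(j), hence 120 | h(j+1).
By induction, the statement is established for all m ≥ 1.
Therefore the largest such d is 120.

d = 120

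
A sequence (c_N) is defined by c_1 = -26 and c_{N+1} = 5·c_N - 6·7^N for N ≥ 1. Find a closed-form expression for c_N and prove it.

Computing the first terms: c_1 = -26, c_2 = -172, c_3 = -1154. This suggests c_N = -5^N - 3·7^N.
Base step (N = 1): the formula gives -26 = -26 = c_1.
For the inductive step, assume it holds for an arbitrary m ≥ 1, so c_m = -5^m - 3·7^m.
Then c_{m+1} = 5·c_m - 6·7^m = 5·(-5^m - 3·7^m) - 6·7^m = -5^(m + 1) - 3·7^(m + 1),
which is the claimed formula at N = m+1.
Hence, by induction on N, the claim holds for every N ≥ 1.

c_N = -5^N - 3·7^N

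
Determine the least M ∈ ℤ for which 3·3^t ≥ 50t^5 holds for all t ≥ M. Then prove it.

At t = 14: 14348907 < 26891200, so the inequality fails and M ≥ 15. We prove 3·3^t ≥ 50t^5 for all t ≥ 15.
Base case (t = 15): 3·3^t = 43046721 and 50t^5 = 37968750, so 43046721 ≥ 37968750.
For the inductive step, assume it holds for an arbitrary r ≥ 15, so 3·3^r ≥ 50r^5.
Then 3·3^(r + 1) = 3·(3·3^r) ≥ 3·(50r^5).
Also, for r ≥ 15 we have 3·(50r^5) ≥ 50(r+1)^5, since 3 ≥ (1 + 1/r)^5 for all r ≥ 15.
Combining, 3·3^(r + 1) ≥ 50(r+1)^5.
By induction, the statement is established for all t ≥ 15.
Hence the smallest such M is 15.

M = 15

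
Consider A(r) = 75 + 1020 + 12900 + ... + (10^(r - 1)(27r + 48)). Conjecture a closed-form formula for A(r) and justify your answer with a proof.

We claim A(r) = 10^r(3r + 5) - 5 for all r ≥ 1.
Base case (r = 1): A(1) = 75, and the closed form gives 75. They agree.
For the inductive step, assume it holds for an arbitrary j ≥ 1, so A(j) = 10^j(3j + 5) - 5.
Then A(j+1) = A(j) + (10^j(27j + 75)) = (10^j(3j + 5) - 5) + (10^j(27j + 75)).
Simplifying, A(j+1) = 30·10^j·j + 80·10^j - 5 = 10^(j+1)(3(j+1) + 5) - 5,
which is the closed form with r = j+1.
This completes the induction.

A(r) = 10^r(3r + 5) - 5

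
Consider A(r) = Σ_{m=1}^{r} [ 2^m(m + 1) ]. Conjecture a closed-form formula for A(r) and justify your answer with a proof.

A(r) = 2^(r + 1)r

We claim A(r) = 2^(r + 1)r for all r ≥ 1.
For the base case r = 1: A(1) = 4, and the closed form gives 4. They agree.
Suppose the result is true for r = m, so A(m) = 2^(m + 1)m.
Then A(m+1) = A(m) + (2^(m + 1)(m + 2)) = (2^(m + 1)m) + (2^(m + 1)(m + 2)).
Simplifying, A(m+1) = 2^(m + 2)(m + 1) = 2^((m+1) + 1)(m+1),
which is the closed form with r = m+1.
By induction, the statement is established for all r ≥ 1.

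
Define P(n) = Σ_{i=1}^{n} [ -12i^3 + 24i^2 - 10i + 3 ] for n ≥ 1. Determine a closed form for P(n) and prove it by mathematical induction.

We claim P(n) = -n(3n^3 - 2n^2 - 4n - 2) for all n ≥ 1.
Base case (n = 1): P(1) = 5, and the closed form gives 5. They agree.
Inductive step: suppose the statement holds for some i ≥ 1, so P(i) = i(-3i^3 + 2i^2 + 4i + 2).
Then P(i+1) = P(i) + (-12i^3 - 12i^2 + 2i + 5) = (i(-3i^3 + 2i^2 + 4i + 2)) + (-12i^3 - 12i^2 + 2i + 5).
Simplifying, P(i+1) = -(i + 1)(3i^3 + 7i^2 + i - 5) = -(i+1)(3(i+1)^3 - 2(i+1)^2 - 4(i+1) - 2),
which is the closed form with n = i+1.
By the principle of mathematical induction, the result holds for all n ≥ 1.

P(n) = -n(3n^3 - 2n^2 - 4n - 2)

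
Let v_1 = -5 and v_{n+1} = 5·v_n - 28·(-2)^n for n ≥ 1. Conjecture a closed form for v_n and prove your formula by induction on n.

Computing the first terms: v_1 = -5, v_2 = 31, v_3 = 43. This suggests v_n = (-2)^(n + 2) + 3·5^(n - 1).
For the base case n = 1: the formula gives -5 = -5 = v_1.
Inductive step: assume the claim holds for n = i, so v_i = (-2)^(i + 2) + 3·5^(i - 1).
Then v_{i+1} = 5·v_i - 28·(-2)^i = 5·((-2)^(i + 2) + 3·5^(i - 1)) - 28·(-2)^i = (-2)^(i + 3) + 3·5^i = (-2)^((i+1) + 2) + 3·5^((i+1) - 1),
which is the claimed formula at n = i+1.
Hence, by induction on n, the claim holds for every n ≥ 1.

v_n = (-2)^(n + 2) + 3·5^(n - 1)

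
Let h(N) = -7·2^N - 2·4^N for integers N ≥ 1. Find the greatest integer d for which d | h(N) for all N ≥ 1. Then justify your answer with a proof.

Computing the first values: h(1) = -22 and h(2) = -60; gcd(-22, -60) = 2, so d ≤ 2.
We prove 2 | -7·2^N - 2·4^N for all N ≥ 1 by induction on N.
Base step (N = 1): h(1) = -22 = 2·(-11), so 2 | h(1).
Inductive step: assume the claim holds for N = j, i.e. 2 | h(j). Then
h(j+1) − 4·h(j) = (-7·2^(j+1) - 2·4^(j+1)) − 4·(-7·2^j - 2·4^j) = (-7)·2^j·(2 − 4) = (14)·2^j. Since 2 | h(j) by the inductive hypothesis, 2 | 4·h(j); and 2 | 14 since 14 = 2·7. Therefore 2 | h(j+1).
Hence, by induction on N, the claim holds for every N ≥ 1.
Therefore the largest such d is 2.

d = 2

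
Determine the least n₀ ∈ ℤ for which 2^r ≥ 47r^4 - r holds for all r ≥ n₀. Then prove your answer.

At r = 23: 8388608 < 13152504, so the inequality fails and n₀ ≥ 24. We prove 2^r ≥ 47r^4 - r for all r ≥ 24.
Base case (r = 24): 2^r = 16777216 and 47r^4 - r = 15593448, so 16777216 ≥ 15593448.
Suppose the result is true for r = p, so 2^p ≥ 47p^4 - p.
Then 2^(p + 1) = 2·(2^p) ≥ 2·(47p^4 - p).
Also, for p ≥ 24 we have 2·(47p^4 - p) ≥ 47(p+1)^4 - (p+1), since 2·(47p^4 - p) − (47(p+1)^4 - (p+1)) = 47p^4 - 188p^3 - 282p^2 - 189p - 46, which is nonnegative for all p ≥ 24.
Combining, 2^(p + 1) ≥ 47(p+1)^4 - (p+1).
By induction, the statement is established for all r ≥ 24.
Hence the smallest such n₀ is 24.

n₀ = 24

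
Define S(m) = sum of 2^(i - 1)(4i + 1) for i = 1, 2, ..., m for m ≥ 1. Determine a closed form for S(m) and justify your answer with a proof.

We claim S(m) = 2^m(4m - 3) + 3 for all m ≥ 1.
When m = 1: S(1) = 5, and the closed form gives 5. They agree.
Inductive step: assume the claim holds for m = i, so S(i) = 2^i(4i - 3) + 3.
Then S(i+1) = S(i) + (2^i(4i + 5)) = (2^i(4i - 3) + 3) + (2^i(4i + 5)).
Simplifying, S(i+1) = 2^(i + 1) + 2^(i + 3)i + 3 = 2^(i+1)(4(i+1) - 3) + 3,
which is the closed form with m = i+1.
By the principle of mathematical induction, the result holds for all m ≥ 1.

S(m) = 2^m(4m - 3) + 3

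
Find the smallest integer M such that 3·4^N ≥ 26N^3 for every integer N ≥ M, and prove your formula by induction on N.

At N = 5: 3072 < 3250, so the inequality fails and M ≥ 6. We prove 3·4^N ≥ 26N^3 for all N ≥ 6.
When N = 6: 3·4^N = 12288 and 26N^3 = 5616, so 12288 ≥ 5616.
For the inductive step, assume it holds for an arbitrary r ≥ 6, so 3·4^r ≥ 26r^3.
Then 3·4^(r + 1) = 4·(3·4^r) ≥ 4·(26r^3).
Also, for r ≥ 6 we have 4·(26r^3) ≥ 26(r+1)^3, since 4 ≥ (1 + 1/r)^3 for all r ≥ 6.
Combining, 3·4^(r + 1) ≥ 26(r+1)^3.
Hence, by induction on N, the claim holds for every N ≥ 6.
Hence the smallest such M is 6.

M = 6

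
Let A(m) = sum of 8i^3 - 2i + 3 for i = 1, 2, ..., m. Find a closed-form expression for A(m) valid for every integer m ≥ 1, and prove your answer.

We claim A(m) = m(m + 2)(2m^2 + 1) for all m ≥ 1.
Base step (m = 1): A(1) = 9, and the closed form gives 9. They agree.
Inductive step: assume the claim holds for m = i, so A(i) = i(2i^3 + 4i^2 + i + 2).
Then A(i+1) = A(i) + (-2i + 8(i + 1)^3 + 1) = (i(2i^3 + 4i^2 + i + 2)) + (-2i + 8(i + 1)^3 + 1).
Simplifying, A(i+1) = (i + 1)(i + 3)(2i^2 + 4i + 3) = (i+1)((i+1) + 2)(2(i+1)^2 + 1),
which is the closed form with m = i+1.
Hence, by induction on m, the claim holds for every m ≥ 1.

A(m) = m(m + 2)(2m^2 + 1)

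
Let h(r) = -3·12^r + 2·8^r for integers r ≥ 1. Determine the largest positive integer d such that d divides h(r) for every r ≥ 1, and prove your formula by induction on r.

Computing the first values: h(1) = -20 and h(2) = -304; gcd(-20, -304) = 4, so d ≤ 4.
We prove 4 | -3·12^r + 2·8^r for all r ≥ 1 by induction on r.
Base step (r = 1): h(1) = -20 = 4·(-5), so 4 | h(1).
Inductive step: assume the claim holds for r = j, i.e. 4 | h(j). Then
h(j+1) − 12·h(j) = (-3·12^(j+1) + 2·8^(j+1)) − 12·(-3·12^j + 2·8^j) = (2)·8^j·(8 − 12) = (-8)·8^j. Since 4 | h(j) by the inductive hypothesis, 4 | 12·h(j); and 4 | -8 since -8 = 4·-2. Therefore 4 | h(j+1).
Hence, by induction on r, the claim holds for every r ≥ 1.
Therefore the largest such d is 4.

d = 4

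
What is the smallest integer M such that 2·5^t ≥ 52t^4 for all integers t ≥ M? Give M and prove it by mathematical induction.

M = 7

At t = 6: 31250 < 67392, so the inequality fails and M ≥ 7. We prove 2·5^t ≥ 52t^4 for all t ≥ 7.
Base step (t = 7): 2·5^t = 156250 and 52t^4 = 124852, so 156250 ≥ 124852.
Inductive step: suppose the statement holds for some p ≥ 7, so 2·5^p ≥ 52p^4.
Then 2·5^(p + 1) = 5·(2·5^p) ≥ 5·(52p^4).
Also, for p ≥ 7 we have 5·(52p^4) ≥ 52(p+1)^4, since 5 ≥ (1 + 1/p)^4 for all p ≥ 7.
Combining, 2·5^(p + 1) ≥ 52(p+1)^4.
Hence, by induction on t, the claim holds for every t ≥ 7.
Hence the smallest such M is 7.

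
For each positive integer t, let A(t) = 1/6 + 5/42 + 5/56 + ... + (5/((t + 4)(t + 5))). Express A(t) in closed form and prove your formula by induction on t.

A(t) = t/(t + 5)

We claim A(t) = t/(t + 5) for all t ≥ 1.
Base step (t = 1): A(1) = 1/6, and the closed form gives 1/6. They agree.
Inductive step: suppose the statement holds for some j ≥ 1, so A(j) = j/(j + 5).
Then A(j+1) = A(j) + (5/((j + 5)(j + 6))) = (j/(j + 5)) + (5/((j + 5)(j + 6))).
Simplifying, A(j+1) = (j + 1)/(j + 6) = (j+1)/((j+1) + 5),
which is the closed form with t = j+1.
By induction, the statement is established for all t ≥ 1.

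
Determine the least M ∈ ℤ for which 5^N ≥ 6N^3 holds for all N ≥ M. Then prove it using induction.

At N = 3: 125 < 162, so the inequality fails and M ≥ 4. We prove 5^N ≥ 6N^3 for all N ≥ 4.
For the base case N = 4: 5^N = 625 and 6N^3 = 384, so 625 ≥ 384.
Suppose the result is true for N = r, so 5^r ≥ 6r^3.
Then 5^(r + 1) = 5·(5^r) ≥ 5·(6r^3).
Also, for r ≥ 4 we have 5·(6r^3) ≥ 6(r+1)^3, since 5 ≥ (1 + 1/r)^3 for all r ≥ 4.
Combining, 5^(r + 1) ≥ 6(r+1)^3.
Hence, by induction on N, the claim holds for every N ≥ 4.
Hence the smallest such M is 4.

M = 4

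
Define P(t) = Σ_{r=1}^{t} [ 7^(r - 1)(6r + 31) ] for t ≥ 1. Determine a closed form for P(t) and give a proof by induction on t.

We claim P(t) = 7^t(t + 5) - 5 for all t ≥ 1.
When t = 1: P(1) = 37, and the closed form gives 37. They agree.
Inductive step: assume the claim holds for t = r, so P(r) = 7^r(r + 5) - 5.
Then P(r+1) = P(r) + (7^r(6r + 37)) = (7^r(r + 5) - 5) + (7^r(6r + 37)).
Simplifying, P(r+1) = 7·7^r·r + 42·7^r - 5 = 7^(r+1)((r+1) + 5) - 5,
which is the closed form with t = r+1.
By the principle of mathematical induction, the result holds for all t ≥ 1.

P(t) = 7^t(t + 5) - 5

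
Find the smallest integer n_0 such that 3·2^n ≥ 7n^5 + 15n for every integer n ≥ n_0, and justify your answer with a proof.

n_0 = 25

At n = 24: 50331648 < 55738728, so the inequality fails and n_0 ≥ 25. We prove 3·2^n ≥ 7n^5 + 15n for all n ≥ 25.
Base step (n = 25): 3·2^n = 100663296 and 7n^5 + 15n = 68359750, so 100663296 ≥ 68359750.
Inductive step: suppose the statement holds for some j ≥ 25, so 3·2^j ≥ 7j^5 + 15j.
Then 3·2^(j + 1) = 2·(3·2^j) ≥ 2·(7j^5 + 15j).
Also, for j ≥ 25 we have 2·(7j^5 + 15j) ≥ 7(j+1)^5 + 15(j+1), since 2·(7j^5 + 15j) − (7(j+1)^5 + 15(j+1)) = 7j^5 - 35j^4 - 70j^3 - 70j^2 - 20j - 22, which is nonnegative for all j ≥ 25.
Combining, 3·2^(j + 1) ≥ 7(j+1)^5 + 15(j+1).
By induction, the statement is established for all n ≥ 25.
Hence the smallest such n_0 is 25.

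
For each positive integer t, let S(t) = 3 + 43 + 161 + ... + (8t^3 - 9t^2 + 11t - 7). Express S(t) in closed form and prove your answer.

We claim S(t) = t(2t^3 + t^2 + 3t - 3) for all t ≥ 1.
Base step (t = 1): S(1) = 3, and the closed form gives 3. They agree.
For the inductive step, assume it holds for an arbitrary p ≥ 1, so S(p) = p(2p^3 + p^2 + 3p - 3).
Then S(p+1) = S(p) + (8p^3 + 15p^2 + 17p + 3) = (p(2p^3 + p^2 + 3p - 3)) + (8p^3 + 15p^2 + 17p + 3).
Simplifying, S(p+1) = (p + 1)(2p^3 + 7p^2 + 11p + 3) = (p+1)(2(p+1)^3 + (p+1)^2 + 3(p+1) - 3),
which is the closed form with t = p+1.
This completes the induction.

S(t) = t(2t^3 + t^2 + 3t - 3)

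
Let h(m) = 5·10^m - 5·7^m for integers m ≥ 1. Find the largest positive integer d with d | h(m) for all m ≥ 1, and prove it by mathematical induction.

Computing the first values: h(1) = 15 and h(2) = 255; gcd(15, 255) = 15, so d ≤ 15.
We prove 15 | 5·10^m - 5·7^m for all m ≥ 1 by induction on m.
When m = 1: h(1) = 15 = 15·(1), so 15 | h(1).
Inductive step: suppose the statement holds for some j ≥ 1, i.e. 15 | h(j). Then
h(j+1) − 10·h(j) = (5·10^(j+1) - 5·7^(j+1)) − 10·(5·10^j - 5·7^j) = (-5)·7^j·(7 − 10) = (15)·7^j. Since 15 | h(j) by the inductive hypothesis, 15 | 10·h(j); and 15 | 15 since 15 = 15·1. Therefore 15 | h(j+1).
Hence, by induction on m, the claim holds for every m ≥ 1.
Therefore the largest such d is 15.

d = 15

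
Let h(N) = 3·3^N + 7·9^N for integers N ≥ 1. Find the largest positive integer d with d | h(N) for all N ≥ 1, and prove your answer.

d = 18

Computing the first values: h(1) = 72 and h(2) = 594; gcd(72, 594) = 18, so d ≤ 18.
We prove 18 | 3·3^N + 7·9^N for all N ≥ 1 by induction on N.
When N = 1: h(1) = 72 = 18·(4), so 18 | h(1).
Inductive step: suppose the statement holds for some k ≥ 1, i.e. 18 | h(k). Then
h(k+1) − 9·h(k) = (3·3^(k+1) + 7·9^(k+1)) − 9·(3·3^k + 7·9^k) = (3)·3^k·(3 − 9) = (-18)·3^k. Since 18 | h(k) by the inductive hypothesis, 18 | 9·h(k); and 18 | -18 since -18 = 18·-1. Therefore 18 | h(k+1).
By induction, the statement is established for all N ≥ 1.
Therefore the largest such d is 18.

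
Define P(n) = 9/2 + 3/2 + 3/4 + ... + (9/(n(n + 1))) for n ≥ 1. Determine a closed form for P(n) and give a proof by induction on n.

We claim P(n) = 9n/(n + 1) for all n ≥ 1.
When n = 1: P(1) = 9/2, and the closed form gives 9/2. They agree.
Inductive step: assume the claim holds for n = p, so P(p) = 9p/(p + 1).
Then P(p+1) = P(p) + (9/((p + 1)(p + 2))) = (9p/(p + 1)) + (9/((p + 1)(p + 2))).
Simplifying, P(p+1) = 9(p + 1)/(p + 2) = 9(p+1)/((p+1) + 1),
which is the closed form with n = p+1.
By induction, the statement is established for all n ≥ 1.

P(n) = 9n/(n + 1)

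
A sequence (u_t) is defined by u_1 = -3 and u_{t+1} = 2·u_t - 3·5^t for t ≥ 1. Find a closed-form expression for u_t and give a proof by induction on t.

u_t = 2^t - 5^t

Computing the first terms: u_1 = -3, u_2 = -21, u_3 = -117. This suggests u_t = 2^t - 5^t.
Base case (t = 1): the formula gives -3 = -3 = u_1.
Inductive step: assume the claim holds for t = k, so u_k = 2^k - 5^k.
Then u_{k+1} = 2·u_k - 3·5^k = 2·(2^k - 5^k) - 3·5^k = 2^(k + 1) - 5^(k + 1),
which is the claimed formula at t = k+1.
Hence, by induction on t, the claim holds for every t ≥ 1.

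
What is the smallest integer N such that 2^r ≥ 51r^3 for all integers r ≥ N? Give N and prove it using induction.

N = 19

At r = 18: 262144 < 297432, so the inequality fails and N ≥ 19. We prove 2^r ≥ 51r^3 for all r ≥ 19.
For the base case r = 19: 2^r = 524288 and 51r^3 = 349809, so 524288 ≥ 349809.
For the inductive step, assume it holds for an arbitrary i ≥ 19, so 2^i ≥ 51i^3.
Then 2^(i + 1) = 2·(2^i) ≥ 2·(51i^3).
Also, for i ≥ 19 we have 2·(51i^3) ≥ 51(i+1)^3, since 2 ≥ (1 + 1/i)^3 for all i ≥ 19.
Combining, 2^(i + 1) ≥ 51(i+1)^3.
Hence, by induction on r, the claim holds for every r ≥ 19.
Hence the smallest such N is 19.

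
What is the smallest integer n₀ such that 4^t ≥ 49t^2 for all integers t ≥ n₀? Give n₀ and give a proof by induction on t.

n₀ = 6

At t = 5: 1024 < 1225, so the inequality fails and n₀ ≥ 6. We prove 4^t ≥ 49t^2 for all t ≥ 6.
For the base case t = 6: 4^t = 4096 and 49t^2 = 1764, so 4096 ≥ 1764.
Inductive step: assume the claim holds for t = m, so 4^m ≥ 49m^2.
Then 4^(m + 1) = 4·(4^m) ≥ 4·(49m^2).
Also, for m ≥ 6 we have 4·(49m^2) ≥ 49(m+1)^2, since 4 ≥ (1 + 1/m)^2 for all m ≥ 6.
Combining, 4^(m + 1) ≥ 49(m+1)^2.
This completes the induction.
Hence the smallest such n₀ is 6.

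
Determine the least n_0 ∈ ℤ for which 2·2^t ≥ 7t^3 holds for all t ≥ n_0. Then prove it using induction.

n_0 = 13

At t = 12: 8192 < 12096, so the inequality fails and n_0 ≥ 13. We prove 2·2^t ≥ 7t^3 for all t ≥ 13.
When t = 13: 2·2^t = 16384 and 7t^3 = 15379, so 16384 ≥ 15379.
Inductive step: assume the claim holds for t = i, so 2·2^i ≥ 7i^3.
Then 2·2^(i + 1) = 2·(2·2^i) ≥ 2·(7i^3).
Also, for i ≥ 13 we have 2·(7i^3) ≥ 7(i+1)^3, since 2 ≥ (1 + 1/i)^3 for all i ≥ 13.
Combining, 2·2^(i + 1) ≥ 7(i+1)^3.
Hence, by induction on t, the claim holds for every t ≥ 13.
Hence the smallest such n_0 is 13.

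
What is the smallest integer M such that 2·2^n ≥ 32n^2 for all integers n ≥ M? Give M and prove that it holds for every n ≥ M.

M = 11

At n = 10: 2048 < 3200, so the inequality fails and M ≥ 11. We prove 2·2^n ≥ 32n^2 for all n ≥ 11.
Base case (n = 11): 2·2^n = 4096 and 32n^2 = 3872, so 4096 ≥ 3872.
Suppose the result is true for n = k, so 2·2^k ≥ 32k^2.
Then 2·2^(k + 1) = 2·(2·2^k) ≥ 2·(32k^2).
Also, for k ≥ 11 we have 2·(32k^2) ≥ 32(k+1)^2, since 2 ≥ (1 + 1/k)^2 for all k ≥ 11.
Combining, 2·2^(k + 1) ≥ 32(k+1)^2.
Hence, by induction on n, the claim holds for every n ≥ 11.
Hence the smallest such M is 11.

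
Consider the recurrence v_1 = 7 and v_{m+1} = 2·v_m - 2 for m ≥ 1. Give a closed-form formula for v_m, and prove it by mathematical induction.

Computing the first terms: v_1 = 7, v_2 = 12, v_3 = 22. This suggests v_m = 5·2^(m - 1) + 2.
For the base case m = 1: the formula gives 7 = 7 = v_1.
Suppose the result is true for m = r, so v_r = 5·2^(r - 1) + 2.
Then v_{r+1} = 2·v_r - 2 = 2·(5·2^(r - 1) + 2) - 2 = 5·2^r + 2 = 5·2^((r+1) - 1) + 2,
which is the claimed formula at m = r+1.
By the principle of mathematical induction, the result holds for all m ≥ 1.

v_m = 5·2^(m - 1) + 2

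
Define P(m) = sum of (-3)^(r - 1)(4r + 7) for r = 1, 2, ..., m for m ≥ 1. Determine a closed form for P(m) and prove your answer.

P(m) = -(-3)^m(m + 2) + 2

We claim P(m) = -(-3)^m(m + 2) + 2 for all m ≥ 1.
Base step (m = 1): P(1) = 11, and the closed form gives 11. They agree.
Inductive step: assume the claim holds for m = r, so P(r) = -(-3)^r(r + 2) + 2.
Then P(r+1) = P(r) + ((-3)^r(4r + 11)) = (-(-3)^r(r + 2) + 2) + ((-3)^r(4r + 11)).
Simplifying, P(r+1) = -(-3)^(r + 1)r + (-3)^(r + 2) + 2 = -(-3)^(r+1)((r+1) + 2) + 2,
which is the closed form with m = r+1.
This completes the induction.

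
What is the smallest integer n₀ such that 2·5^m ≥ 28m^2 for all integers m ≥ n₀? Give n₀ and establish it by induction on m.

At m = 3: 250 < 252, so the inequality fails and n₀ ≥ 4. We prove 2·5^m ≥ 28m^2 for all m ≥ 4.
For the base case m = 4: 2·5^m = 1250 and 28m^2 = 448, so 1250 ≥ 448.
Inductive step: suppose the statement holds for some i ≥ 4, so 2·5^i ≥ 28i^2.
Then 2·5^(i + 1) = 5·(2·5^i) ≥ 5·(28i^2).
Also, for i ≥ 4 we have 5·(28i^2) ≥ 28(i+1)^2, since 5 ≥ (1 + 1/i)^2 for all i ≥ 4.
Combining, 2·5^(i + 1) ≥ 28(i+1)^2.
Hence, by induction on m, the claim holds for every m ≥ 4.
Hence the smallest such n₀ is 4.

n₀ = 4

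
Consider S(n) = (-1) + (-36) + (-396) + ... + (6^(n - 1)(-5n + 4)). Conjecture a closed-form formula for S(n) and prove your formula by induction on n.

S(n) = 6^n(-n + 1) - 1

We claim S(n) = 6^n(-n + 1) - 1 for all n ≥ 1.
Base step (n = 1): S(1) = -1, and the closed form gives -1. They agree.
Inductive step: assume the claim holds for n = j, so S(j) = 6^j(-j + 1) - 1.
Then S(j+1) = S(j) + (6^j(-5j - 1)) = (6^j(-j + 1) - 1) + (6^j(-5j - 1)).
Simplifying, S(j+1) = -6·6^j·j - 1 = 6^(j+1)(-(j+1) + 1) - 1,
which is the closed form with n = j+1.
Hence, by induction on n, the claim holds for every n ≥ 1.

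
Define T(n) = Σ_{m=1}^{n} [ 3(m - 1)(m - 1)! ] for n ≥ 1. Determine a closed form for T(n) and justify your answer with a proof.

We claim T(n) = 3n! - 3 for all n ≥ 1.
For the base case n = 1: T(1) = 0, and the closed form gives 0. They agree.
Inductive step: assume the claim holds for n = m, so T(m) = 3m! - 3.
Then T(m+1) = T(m) + (3m·m!) = (3m! - 3) + (3m·m!).
Simplifying, T(m+1) = 3(m+1)! - 3,
which is the closed form with n = m+1.
By the principle of mathematical induction, the result holds for all n ≥ 1.

T(n) = 3n! - 3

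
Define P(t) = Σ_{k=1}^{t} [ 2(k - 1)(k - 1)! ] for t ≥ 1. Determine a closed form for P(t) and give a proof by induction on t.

We claim P(t) = 2t! - 2 for all t ≥ 1.
For the base case t = 1: P(1) = 0, and the closed form gives 0. They agree.
Suppose the result is true for t = k, so P(k) = 2k! - 2.
Then P(k+1) = P(k) + (2k·k!) = (2k! - 2) + (2k·k!).
Simplifying, P(k+1) = 2(k+1)! - 2,
which is the closed form with t = k+1.
Hence, by induction on t, the claim holds for every t ≥ 1.

P(t) = 2t! - 2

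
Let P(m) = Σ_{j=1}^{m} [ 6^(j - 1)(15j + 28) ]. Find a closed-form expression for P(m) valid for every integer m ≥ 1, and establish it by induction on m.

We claim P(m) = 6^m(3m + 5) - 5 for all m ≥ 1.
Base step (m = 1): P(1) = 43, and the closed form gives 43. They agree.
Suppose the result is true for m = j, so P(j) = 6^j(3j + 5) - 5.
Then P(j+1) = P(j) + (6^j(15j + 43)) = (6^j(3j + 5) - 5) + (6^j(15j + 43)).
Simplifying, P(j+1) = 18·6^j·j + 48·6^j - 5 = 6^(j+1)(3(j+1) + 5) - 5,
which is the closed form with m = j+1.
Hence, by induction on m, the claim holds for every m ≥ 1.

P(m) = 6^m(3m + 5) - 5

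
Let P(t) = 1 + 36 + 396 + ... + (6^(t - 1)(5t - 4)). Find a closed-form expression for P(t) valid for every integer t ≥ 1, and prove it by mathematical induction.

P(t) = 6^t(t - 1) + 1

We claim P(t) = 6^t(t - 1) + 1 for all t ≥ 1.
When t = 1: P(1) = 1, and the closed form gives 1. They agree.
Suppose the result is true for t = p, so P(p) = 6^p(p - 1) + 1.
Then P(p+1) = P(p) + (6^p(5p + 1)) = (6^p(p - 1) + 1) + (6^p(5p + 1)).
Simplifying, P(p+1) = 6^(p + 1)p + 1 = 6^(p+1)((p+1) - 1) + 1,
which is the closed form with t = p+1.
By the principle of mathematical induction, the result holds for all t ≥ 1.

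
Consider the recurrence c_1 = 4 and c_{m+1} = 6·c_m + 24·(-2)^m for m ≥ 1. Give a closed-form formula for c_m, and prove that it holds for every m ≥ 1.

c_m = -3(-2)^m - 2·6^(m - 1)

Computing the first terms: c_1 = 4, c_2 = -24, c_3 = -48. This suggests c_m = -3(-2)^m - 2·6^(m - 1).
Base step (m = 1): the formula gives 4 = 4 = c_1.
Inductive step: suppose the statement holds for some p ≥ 1, so c_p = -3(-2)^p - 2·6^(p - 1).
Then c_{p+1} = 6·c_p + 24·(-2)^p = 6·(-3(-2)^p - 2·6^(p - 1)) + 24·(-2)^p = -3(-2)^(p + 1) - 2·6^p = -3(-2)^(p+1) - 2·6^((p+1) - 1),
which is the claimed formula at m = p+1.
Hence, by induction on m, the claim holds for every m ≥ 1.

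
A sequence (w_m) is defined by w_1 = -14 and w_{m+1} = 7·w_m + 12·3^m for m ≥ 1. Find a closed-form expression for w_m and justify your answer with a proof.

Computing the first terms: w_1 = -14, w_2 = -62, w_3 = -326. This suggests w_m = -3^(m + 1) - 5·7^(m - 1).
Base step (m = 1): the formula gives -14 = -14 = w_1.
Inductive step: assume the claim holds for m = i, so w_i = -3^(i + 1) - 5·7^(i - 1).
Then w_{i+1} = 7·w_i + 12·3^i = 7·(-3^(i + 1) - 5·7^(i - 1)) + 12·3^i = -3^(i + 2) - 5·7^i = -3^((i+1) + 1) - 5·7^((i+1) - 1),
which is the claimed formula at m = i+1.
By induction, the statement is established for all m ≥ 1.

w_m = -3^(m + 1) - 5·7^(m - 1)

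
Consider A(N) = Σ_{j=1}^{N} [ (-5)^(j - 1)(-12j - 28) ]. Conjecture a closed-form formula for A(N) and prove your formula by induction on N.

We claim A(N) = (-5)^N(2N + 5) - 5 for all N ≥ 1.
For the base case N = 1: A(1) = -40, and the closed form gives -40. They agree.
Inductive step: assume the claim holds for N = j, so A(j) = (-5)^j(2j + 5) - 5.
Then A(j+1) = A(j) + ((-5)^j(-12j - 40)) = ((-5)^j(2j + 5) - 5) + ((-5)^j(-12j - 40)).
Simplifying, A(j+1) = -10(-5)^j·j - 35(-5)^j - 5 = (-5)^(j+1)(2(j+1) + 5) - 5,
which is the closed form with N = j+1.
This completes the induction.

A(N) = (-5)^N(2N + 5) - 5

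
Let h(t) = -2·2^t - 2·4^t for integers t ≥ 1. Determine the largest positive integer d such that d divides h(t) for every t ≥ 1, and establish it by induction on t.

d = 4

Computing the first values: h(1) = -12 and h(2) = -40; gcd(-12, -40) = 4, so d ≤ 4.
We prove 4 | -2·2^t - 2·4^t for all t ≥ 1 by induction on t.
When t = 1: h(1) = -12 = 4·(-3), so 4 | h(1).
Inductive step: assume the claim holds for t = m, i.e. 4 | h(m). Then
h(m+1) − 4·h(m) = (-2·2^(m+1) - 2·4^(m+1)) − 4·(-2·2^m - 2·4^m) = (-2)·2^m·(2 − 4) = (4)·2^m. Since 4 | h(m) by the inductive hypothesis, 4 | 4·h(m); and 4 | 4 since 4 = 4·1. Therefore 4 | h(m+1).
By the principle of mathematical induction, the result holds for all t ≥ 1.
Therefore the largest such d is 4.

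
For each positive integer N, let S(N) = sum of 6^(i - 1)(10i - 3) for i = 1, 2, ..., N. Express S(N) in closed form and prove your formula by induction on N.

S(N) = 6^N(2N - 1) + 1

We claim S(N) = 6^N(2N - 1) + 1 for all N ≥ 1.
Base case (N = 1): S(1) = 7, and the closed form gives 7. They agree.
Inductive step: suppose the statement holds for some i ≥ 1, so S(i) = 6^i(2i - 1) + 1.
Then S(i+1) = S(i) + (6^i(10i + 7)) = (6^i(2i - 1) + 1) + (6^i(10i + 7)).
Simplifying, S(i+1) = 12·6^i·i + 6·6^i + 1 = 6^(i+1)(2(i+1) - 1) + 1,
which is the closed form with N = i+1.
By induction, the statement is established for all N ≥ 1.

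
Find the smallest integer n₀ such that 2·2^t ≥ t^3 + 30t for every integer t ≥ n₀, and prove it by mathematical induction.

n₀ = 9

At t = 8: 512 < 752, so the inequality fails and n₀ ≥ 9. We prove 2·2^t ≥ t^3 + 30t for all t ≥ 9.
For the base case t = 9: 2·2^t = 1024 and t^3 + 30t = 999, so 1024 ≥ 999.
For the inductive step, assume it holds for an arbitrary m ≥ 9, so 2·2^m ≥ m^3 + 30m.
Then 2·2^(m + 1) = 2·(2·2^m) ≥ 2·(m^3 + 30m).
Also, for m ≥ 9 we have 2·(m^3 + 30m) ≥ (m+1)^3 + 30(m+1), since 2·(m^3 + 30m) − ((m+1)^3 + 30(m+1)) = m^3 - 3m^2 + 27m - 31, which is nonnegative for all m ≥ 9.
Combining, 2·2^(m + 1) ≥ (m+1)^3 + 30(m+1).
Hence, by induction on t, the claim holds for every t ≥ 9.
Hence the smallest such n₀ is 9.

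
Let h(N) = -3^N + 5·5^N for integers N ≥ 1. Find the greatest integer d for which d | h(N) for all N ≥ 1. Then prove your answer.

Computing the first values: h(1) = 22 and h(2) = 116; gcd(22, 116) = 2, so d ≤ 2.
We prove 2 | -3^N + 5·5^N for all N ≥ 1 by induction on N.
Base case (N = 1): h(1) = 22 = 2·(11), so 2 | h(1).
For the inductive step, assume it holds for an arbitrary m ≥ 1, i.e. 2 | h(m). Then
h(m+1) − 5·h(m) = (-3^(m+1) + 5·5^(m+1)) − 5·(-3^m + 5·5^m) = (-1)·3^m·(3 − 5) = (2)·3^m. Since 2 | h(m) by the inductive hypothesis, 2 | 5·h(m); and 2 | 2 since 2 = 2·1. Therefore 2 | h(m+1).
This completes the induction.
Therefore the largest such d is 2.

d = 2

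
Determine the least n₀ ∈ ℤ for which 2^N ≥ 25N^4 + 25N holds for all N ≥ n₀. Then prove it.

n₀ = 23

At N = 22: 4194304 < 5856950, so the inequality fails and n₀ ≥ 23. We prove 2^N ≥ 25N^4 + 25N for all N ≥ 23.
Base step (N = 23): 2^N = 8388608 and 25N^4 + 25N = 6996600, so 8388608 ≥ 6996600.
For the inductive step, assume it holds for an arbitrary i ≥ 23, so 2^i ≥ 25i^4 + 25i.
Then 2^(i + 1) = 2·(2^i) ≥ 2·(25i^4 + 25i).
Also, for i ≥ 23 we have 2·(25i^4 + 25i) ≥ 25(i+1)^4 + 25(i+1), since 2·(25i^4 + 25i) − (25(i+1)^4 + 25(i+1)) = 25i^4 - 100i^3 - 150i^2 - 75i - 50, which is nonnegative for all i ≥ 23.
Combining, 2^(i + 1) ≥ 25(i+1)^4 + 25(i+1).
By induction, the statement is established for all N ≥ 23.
Hence the smallest such n₀ is 23.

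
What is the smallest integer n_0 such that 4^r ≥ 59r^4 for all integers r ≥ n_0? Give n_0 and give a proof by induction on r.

n_0 = 10

At r = 9: 262144 < 387099, so the inequality fails and n_0 ≥ 10. We prove 4^r ≥ 59r^4 for all r ≥ 10.
Base step (r = 10): 4^r = 1048576 and 59r^4 = 590000, so 1048576 ≥ 590000.
Inductive step: assume the claim holds for r = i, so 4^i ≥ 59i^4.
Then 4^(i + 1) = 4·(4^i) ≥ 4·(59i^4).
Also, for i ≥ 10 we have 4·(59i^4) ≥ 59(i+1)^4, since 4 ≥ (1 + 1/i)^4 for all i ≥ 10.
Combining, 4^(i + 1) ≥ 59(i+1)^4.
This completes the induction.
Hence the smallest such n_0 is 10.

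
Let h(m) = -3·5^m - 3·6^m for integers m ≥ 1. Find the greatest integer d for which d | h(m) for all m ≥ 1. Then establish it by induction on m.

d = 3

Computing the first values: h(1) = -33 and h(2) = -183; gcd(-33, -183) = 3, so d ≤ 3.
We prove 3 | -3·5^m - 3·6^m for all m ≥ 1 by induction on m.
Base step (m = 1): h(1) = -33 = 3·(-11), so 3 | h(1).
For the inductive step, assume it holds for an arbitrary r ≥ 1, i.e. 3 | h(r). Then
h(r+1) − 6·h(r) = (-3·5^(r+1) - 3·6^(r+1)) − 6·(-3·5^r - 3·6^r) = (-3)·5^r·(5 − 6) = (3)·5^r. Since 3 | h(r) by the inductive hypothesis, 3 | 6·h(r); and 3 | 3 since 3 = 3·1. Therefore 3 | h(r+1).
By the principle of mathematical induction, the result holds for all m ≥ 1.
Therefore the largest such d is 3.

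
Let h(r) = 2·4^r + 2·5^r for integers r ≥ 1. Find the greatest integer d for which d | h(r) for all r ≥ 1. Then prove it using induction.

Computing the first values: h(1) = 18 and h(2) = 82; gcd(18, 82) = 2, so d ≤ 2.
We prove 2 | 2·4^r + 2·5^r for all r ≥ 1 by induction on r.
When r = 1: h(1) = 18 = 2·(9), so 2 | h(1).
For the inductive step, assume it holds for an arbitrary i ≥ 1, i.e. 2 | h(i). Then
h(i+1) − 5·h(i) = (2·4^(i+1) + 2·5^(i+1)) − 5·(2·4^i + 2·5^i) = (2)·4^i·(4 − 5) = (-2)·4^i. Since 2 | h(i) by the inductive hypothesis, 2 | 5·h(i); and 2 | -2 since -2 = 2·-1. Therefore 2 | h(i+1).
By induction, the statement is established for all r ≥ 1.
Therefore the largest such d is 2.

d = 2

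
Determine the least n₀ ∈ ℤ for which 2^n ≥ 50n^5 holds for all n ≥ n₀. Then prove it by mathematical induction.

n₀ = 31

At n = 30: 1073741824 < 1215000000, so the inequality fails and n₀ ≥ 31. We prove 2^n ≥ 50n^5 for all n ≥ 31.
When n = 31: 2^n = 2147483648 and 50n^5 = 1431457550, so 2147483648 ≥ 1431457550.
Inductive step: assume the claim holds for n = m, so 2^m ≥ 50m^5.
Then 2^(m + 1) = 2·(2^m) ≥ 2·(50m^5).
Also, for m ≥ 31 we have 2·(50m^5) ≥ 50(m+1)^5, since 2 ≥ (1 + 1/m)^5 for all m ≥ 31.
Combining, 2^(m + 1) ≥ 50(m+1)^5.
By induction, the statement is established for all n ≥ 31.
Hence the smallest such n₀ is 31.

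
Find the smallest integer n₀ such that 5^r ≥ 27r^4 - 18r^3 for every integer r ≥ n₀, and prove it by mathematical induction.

At r = 6: 15625 < 31104, so the inequality fails and n₀ ≥ 7. We prove 5^r ≥ 27r^4 - 18r^3 for all r ≥ 7.
For the base case r = 7: 5^r = 78125 and 27r^4 - 18r^3 = 58653, so 78125 ≥ 58653.
Inductive step: assume the claim holds for r = m, so 5^m ≥ 27m^4 - 18m^3.
Then 5^(m + 1) = 5·(5^m) ≥ 5·(27m^4 - 18m^3).
Also, for m ≥ 7 we have 5·(27m^4 - 18m^3) ≥ 27(m+1)^4 - 18(m+1)^3, since 5·(27m^4 - 18m^3) − (27(m+1)^4 - 18(m+1)^3) = 108m^4 - 180m^3 - 108m^2 - 54m - 9, which is nonnegative for all m ≥ 7.
Combining, 5^(m + 1) ≥ 27(m+1)^4 - 18(m+1)^3.
This completes the induction.
Hence the smallest such n₀ is 7.

n₀ = 7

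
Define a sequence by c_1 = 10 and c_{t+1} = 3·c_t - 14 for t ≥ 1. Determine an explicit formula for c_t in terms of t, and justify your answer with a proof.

c_t = 3^t + 7

Computing the first terms: c_1 = 10, c_2 = 16, c_3 = 34. This suggests c_t = 3^t + 7.
For the base case t = 1: the formula gives 10 = 10 = c_1.
Suppose the result is true for t = p, so c_p = 3^p + 7.
Then c_{p+1} = 3·c_p - 14 = 3·(3^p + 7) - 14 = 3^(p + 1) + 7,
which is the claimed formula at t = p+1.
This completes the induction.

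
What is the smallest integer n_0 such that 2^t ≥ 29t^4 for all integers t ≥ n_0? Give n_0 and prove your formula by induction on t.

At t = 22: 4194304 < 6793424, so the inequality fails and n_0 ≥ 23. We prove 2^t ≥ 29t^4 for all t ≥ 23.
Base step (t = 23): 2^t = 8388608 and 29t^4 = 8115389, so 8388608 ≥ 8115389.
Suppose the result is true for t = m, so 2^m ≥ 29m^4.
Then 2^(m + 1) = 2·(2^m) ≥ 2·(29m^4).
Also, for m ≥ 23 we have 2·(29m^4) ≥ 29(m+1)^4, since 2 ≥ (1 + 1/m)^4 for all m ≥ 23.
Combining, 2^(m + 1) ≥ 29(m+1)^4.
By induction, the statement is established for all t ≥ 23.
Hence the smallest such n_0 is 23.

n_0 = 23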